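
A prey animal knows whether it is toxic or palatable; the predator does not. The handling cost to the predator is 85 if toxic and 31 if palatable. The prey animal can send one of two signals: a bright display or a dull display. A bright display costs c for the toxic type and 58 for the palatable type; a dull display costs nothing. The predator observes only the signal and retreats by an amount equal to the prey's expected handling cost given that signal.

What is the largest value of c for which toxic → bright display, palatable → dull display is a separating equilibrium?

54

Under separation: bright display → toxic (pays 85); dull display → palatable (pays 31).
Palatable: 31 − 0 = 31 ≥ 85 − 58 = 27. Holds regardless of c. ✓
Toxic: 85 − c ≥ 31 − 0, so c ≤ 85 − 31 = 54.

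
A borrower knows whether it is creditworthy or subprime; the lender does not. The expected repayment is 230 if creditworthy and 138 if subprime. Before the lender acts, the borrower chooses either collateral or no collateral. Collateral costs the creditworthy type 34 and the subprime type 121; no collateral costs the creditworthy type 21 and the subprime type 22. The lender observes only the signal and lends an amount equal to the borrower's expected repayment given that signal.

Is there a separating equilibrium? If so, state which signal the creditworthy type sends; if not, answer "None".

collateral

Try creditworthy → collateral, subprime → no collateral:
  Under separation the lender infers type exactly: collateral → creditworthy (pays 230), no collateral → subprime (pays 138).
  Creditworthy: collateral gives 230 − 34 = 196; no collateral gives 138 − 21 = 117. No deviation. ✓
  Subprime: no collateral gives 138 − 22 = 116; collateral gives 230 − 121 = 109. No deviation. ✓
Both hold — the creditworthy type sends collateral.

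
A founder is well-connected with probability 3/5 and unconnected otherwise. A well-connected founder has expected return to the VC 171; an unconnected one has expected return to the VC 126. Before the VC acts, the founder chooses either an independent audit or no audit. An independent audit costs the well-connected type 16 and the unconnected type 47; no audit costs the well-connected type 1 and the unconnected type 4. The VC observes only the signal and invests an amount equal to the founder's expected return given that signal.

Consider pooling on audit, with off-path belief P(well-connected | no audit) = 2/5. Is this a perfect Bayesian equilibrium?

No

At the pooled signal (audit) the VC holds the prior 3/5 and pays 3/5·171 + 2/5·126 = 153. Off-path (no audit) belief 2/5 gives 2/5·171 + 3/5·126 = 144.
Well-connected: audit gives 153 − 16 = 137; no audit gives 144 − 1 = 143. Deviates. ✗
Unconnected: audit gives 153 − 47 = 106; no audit gives 144 − 4 = 140. Deviates. ✗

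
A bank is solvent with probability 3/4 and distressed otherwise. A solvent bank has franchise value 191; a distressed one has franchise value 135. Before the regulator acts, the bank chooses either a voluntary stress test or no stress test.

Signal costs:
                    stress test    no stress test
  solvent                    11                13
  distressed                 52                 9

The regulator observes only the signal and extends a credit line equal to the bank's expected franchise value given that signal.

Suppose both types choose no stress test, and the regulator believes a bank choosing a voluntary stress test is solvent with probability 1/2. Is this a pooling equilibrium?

Yes

At the pooled signal (no stress test) the regulator holds the prior 3/4 and pays 3/4·191 + 1/4·135 = 177. Off-path (stress test) belief 1/2 gives 1/2·191 + 1/2·135 = 163.
Solvent: no stress test gives 177 − 13 = 164; stress test gives 163 − 11 = 152. Stays. ✓
Distressed: no stress test gives 177 − 9 = 168; stress test gives 163 − 52 = 111. Stays. ✓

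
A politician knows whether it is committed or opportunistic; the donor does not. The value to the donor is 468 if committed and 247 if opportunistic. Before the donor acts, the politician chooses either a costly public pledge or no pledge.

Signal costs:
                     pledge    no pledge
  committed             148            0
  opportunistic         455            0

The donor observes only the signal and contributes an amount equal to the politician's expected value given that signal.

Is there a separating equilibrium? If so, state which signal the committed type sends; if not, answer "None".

pledge

Try committed → pledge, opportunistic → no pledge:
  If types separate, pledge earns payment 468 and no pledge earns 247.
  Committed: pledge gives 468 − 148 = 320; no pledge gives 247 − 0 = 247. No deviation. ✓
  Opportunistic: no pledge gives 247 − 0 = 247; pledge gives 468 − 455 = 13. No deviation. ✓
Both hold — the committed type sends pledge.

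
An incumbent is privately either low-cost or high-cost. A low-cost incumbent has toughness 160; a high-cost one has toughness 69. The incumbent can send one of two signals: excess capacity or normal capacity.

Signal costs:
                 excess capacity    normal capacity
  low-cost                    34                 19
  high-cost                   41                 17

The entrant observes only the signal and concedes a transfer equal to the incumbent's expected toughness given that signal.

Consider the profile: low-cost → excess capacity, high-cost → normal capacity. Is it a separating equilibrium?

If types separate, excess capacity earns payment 160 and normal capacity earns 69.
Low-cost: excess capacity gives 160 − 34 = 126; normal capacity gives 69 − 19 = 50. No deviation. ✓
High-cost: normal capacity gives 69 − 17 = 52; excess capacity gives 160 − 41 = 119. Would deviate. ✗

No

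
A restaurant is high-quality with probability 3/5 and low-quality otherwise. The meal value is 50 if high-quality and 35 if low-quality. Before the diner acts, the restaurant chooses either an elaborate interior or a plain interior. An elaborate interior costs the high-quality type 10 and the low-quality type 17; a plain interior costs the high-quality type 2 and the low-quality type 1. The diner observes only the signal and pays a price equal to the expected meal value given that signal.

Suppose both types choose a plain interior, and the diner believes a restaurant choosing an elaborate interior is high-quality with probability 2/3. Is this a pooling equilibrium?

Yes

At the pooled signal (plain interior) the diner holds the prior 3/5 and pays 3/5·50 + 2/5·35 = 44. Off-path (elaborate interior) belief 2/3 gives 2/3·50 + 1/3·35 = 45.
High-quality: plain interior gives 44 − 2 = 42; elaborate interior gives 45 − 10 = 35. Stays. ✓
Low-quality: plain interior gives 44 − 1 = 43; elaborate interior gives 45 − 17 = 28. Stays. ✓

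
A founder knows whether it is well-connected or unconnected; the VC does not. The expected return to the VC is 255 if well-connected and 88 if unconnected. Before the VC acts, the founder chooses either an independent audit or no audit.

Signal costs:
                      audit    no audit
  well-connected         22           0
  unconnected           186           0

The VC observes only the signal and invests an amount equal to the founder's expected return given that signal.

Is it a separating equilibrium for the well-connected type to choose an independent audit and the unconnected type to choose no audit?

Under separation the VC infers type exactly: audit → well-connected (pays 255), no audit → unconnected (pays 88).
Well-connected: audit gives 255 − 22 = 233; no audit gives 88 − 0 = 88. No deviation. ✓
Unconnected: no audit gives 88 − 0 = 88; audit gives 255 − 186 = 69. No deviation. ✓
Both incentive constraints hold.

Yes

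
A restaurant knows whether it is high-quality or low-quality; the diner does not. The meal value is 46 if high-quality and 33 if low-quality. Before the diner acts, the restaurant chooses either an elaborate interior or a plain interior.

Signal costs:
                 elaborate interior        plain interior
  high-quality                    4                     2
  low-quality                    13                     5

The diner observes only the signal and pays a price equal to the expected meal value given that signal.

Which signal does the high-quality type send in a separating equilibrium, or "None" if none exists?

None

Try high-quality → elaborate interior, low-quality → plain interior:
  If types separate, elaborate interior earns payment 46 and plain interior earns 33.
  High-quality: elaborate interior gives 46 − 4 = 42; plain interior gives 33 − 2 = 31. No deviation. ✓
  Low-quality: plain interior gives 33 − 5 = 28; elaborate interior gives 46 − 13 = 33. Would deviate. ✗
Try high-quality → plain interior, low-quality → elaborate interior:
  If types separate, plain interior earns payment 46 and elaborate interior earns 33.
  High-quality: plain interior gives 46 − 2 = 44; elaborate interior gives 33 − 4 = 29. No deviation. ✓
  Low-quality: elaborate interior gives 33 − 13 = 20; plain interior gives 46 − 5 = 41. Would deviate. ✗
Neither assignment is incentive-compatible.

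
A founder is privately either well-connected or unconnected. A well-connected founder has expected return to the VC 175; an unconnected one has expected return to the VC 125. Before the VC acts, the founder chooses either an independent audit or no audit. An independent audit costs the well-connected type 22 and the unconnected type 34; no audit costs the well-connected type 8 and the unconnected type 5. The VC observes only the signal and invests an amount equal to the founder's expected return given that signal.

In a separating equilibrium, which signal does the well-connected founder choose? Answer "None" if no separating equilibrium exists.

None

Try well-connected → audit, unconnected → no audit:
  If types separate, audit earns payment 175 and no audit earns 125.
  Well-connected: audit gives 175 − 22 = 153; no audit gives 125 − 8 = 117. No deviation. ✓
  Unconnected: no audit gives 125 − 5 = 120; audit gives 175 − 34 = 141. Would deviate. ✗
Try well-connected → no audit, unconnected → audit:
  If types separate, no audit earns payment 175 and audit earns 125.
  Well-connected: no audit gives 175 − 8 = 167; audit gives 125 − 22 = 103. No deviation. ✓
  Unconnected: audit gives 125 − 34 = 91; no audit gives 175 − 5 = 170. Would deviate. ✗
Neither assignment is incentive-compatible.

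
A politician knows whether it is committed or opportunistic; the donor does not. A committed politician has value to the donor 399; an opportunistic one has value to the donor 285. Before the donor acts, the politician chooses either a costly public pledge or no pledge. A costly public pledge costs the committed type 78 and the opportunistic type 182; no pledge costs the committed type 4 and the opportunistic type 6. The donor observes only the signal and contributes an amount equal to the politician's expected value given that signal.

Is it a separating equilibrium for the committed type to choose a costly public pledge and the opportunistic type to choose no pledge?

Yes

If types separate, pledge earns payment 399 and no pledge earns 285.
Committed: pledge gives 399 − 78 = 321; no pledge gives 285 − 4 = 281. No deviation. ✓
Opportunistic: no pledge gives 285 − 6 = 279; pledge gives 399 − 182 = 217. No deviation. ✓
Neither type gains from mimicking the other.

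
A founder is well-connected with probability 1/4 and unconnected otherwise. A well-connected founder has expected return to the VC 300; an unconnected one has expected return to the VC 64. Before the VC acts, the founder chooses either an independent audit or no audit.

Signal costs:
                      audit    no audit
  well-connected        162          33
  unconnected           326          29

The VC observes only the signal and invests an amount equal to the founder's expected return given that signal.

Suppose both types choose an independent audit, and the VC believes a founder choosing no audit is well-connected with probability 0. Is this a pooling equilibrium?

At the pooled signal (audit) the VC holds the prior 1/4 and pays 1/4·300 + 3/4·64 = 123. Off-path (no audit) belief 0 gives 0·300 + 1·64 = 64.
Well-connected: audit gives 123 − 162 = -39; no audit gives 64 − 33 = 31. Deviates. ✗
Unconnected: audit gives 123 − 326 = -203; no audit gives 64 − 29 = 35. Deviates. ✗

No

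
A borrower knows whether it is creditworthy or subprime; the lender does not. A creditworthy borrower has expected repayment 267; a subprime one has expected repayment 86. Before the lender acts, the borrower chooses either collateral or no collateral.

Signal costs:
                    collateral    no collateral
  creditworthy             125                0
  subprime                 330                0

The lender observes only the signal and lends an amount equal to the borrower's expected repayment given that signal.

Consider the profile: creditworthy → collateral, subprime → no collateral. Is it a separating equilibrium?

Under separation the lender infers type exactly: collateral → creditworthy (pays 267), no collateral → subprime (pays 86).
Creditworthy: collateral gives 267 − 125 = 142; no collateral gives 86 − 0 = 86. No deviation. ✓
Subprime: no collateral gives 86 − 0 = 86; collateral gives 267 − 330 = -63. No deviation. ✓
Neither type gains from mimicking the other.

Yes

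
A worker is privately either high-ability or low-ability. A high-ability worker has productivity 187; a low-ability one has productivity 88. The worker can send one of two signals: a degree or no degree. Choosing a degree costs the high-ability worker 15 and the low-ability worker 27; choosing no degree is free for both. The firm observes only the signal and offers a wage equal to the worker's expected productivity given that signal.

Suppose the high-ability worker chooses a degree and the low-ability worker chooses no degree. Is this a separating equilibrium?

No

Under separation the firm infers type exactly: degree → high-ability (pays 187), no degree → low-ability (pays 88).
High-ability: degree gives 187 − 15 = 172; no degree gives 88 − 0 = 88. No deviation. ✓
Low-ability: no degree gives 88 − 0 = 88; degree gives 187 − 27 = 160. Would deviate. ✗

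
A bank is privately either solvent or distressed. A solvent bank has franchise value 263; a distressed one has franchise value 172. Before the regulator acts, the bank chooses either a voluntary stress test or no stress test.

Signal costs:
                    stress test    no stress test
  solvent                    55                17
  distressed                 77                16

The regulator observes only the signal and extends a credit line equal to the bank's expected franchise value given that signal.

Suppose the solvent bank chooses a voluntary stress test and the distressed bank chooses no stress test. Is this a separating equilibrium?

No

If types separate, stress test earns payment 263 and no stress test earns 172.
Solvent: stress test gives 263 − 55 = 208; no stress test gives 172 − 17 = 155. No deviation. ✓
Distressed: no stress test gives 172 − 16 = 156; stress test gives 263 − 77 = 186. Would deviate. ✗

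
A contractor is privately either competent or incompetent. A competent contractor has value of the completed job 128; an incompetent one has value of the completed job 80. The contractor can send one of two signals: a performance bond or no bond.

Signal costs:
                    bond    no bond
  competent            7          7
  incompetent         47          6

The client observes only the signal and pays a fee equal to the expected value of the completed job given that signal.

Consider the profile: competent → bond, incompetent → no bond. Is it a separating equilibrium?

If types separate, bond earns payment 128 and no bond earns 80.
Competent: bond gives 128 − 7 = 121; no bond gives 80 − 7 = 73. No deviation. ✓
Incompetent: no bond gives 80 − 6 = 74; bond gives 128 − 47 = 81. Would deviate. ✗

No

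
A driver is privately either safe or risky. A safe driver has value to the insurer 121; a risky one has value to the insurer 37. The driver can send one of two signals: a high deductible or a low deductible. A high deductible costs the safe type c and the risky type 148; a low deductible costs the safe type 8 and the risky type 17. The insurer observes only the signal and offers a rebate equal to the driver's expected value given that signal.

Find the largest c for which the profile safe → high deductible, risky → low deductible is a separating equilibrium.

92

Under separation: high deductible → safe (pays 121); low deductible → risky (pays 37).
Risky: 37 − 17 = 20 ≥ 121 − 148 = -27. Holds regardless of c. ✓
Safe: 121 − c ≥ 37 − 8, so c ≤ 121 − 29 = 92.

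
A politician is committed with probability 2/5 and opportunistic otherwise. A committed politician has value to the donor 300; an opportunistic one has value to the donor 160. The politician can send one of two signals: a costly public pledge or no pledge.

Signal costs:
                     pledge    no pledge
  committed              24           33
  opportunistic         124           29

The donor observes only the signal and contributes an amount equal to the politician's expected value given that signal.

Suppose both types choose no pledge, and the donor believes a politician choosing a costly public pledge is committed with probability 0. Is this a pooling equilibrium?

Yes

At the pooled signal (no pledge) the donor holds the prior 2/5 and pays 2/5·300 + 3/5·160 = 216. Off-path (pledge) belief 0 gives 0·300 + 1·160 = 160.
Committed: no pledge gives 216 − 33 = 183; pledge gives 160 − 24 = 136. Stays. ✓
Opportunistic: no pledge gives 216 − 29 = 187; pledge gives 160 − 124 = 36. Stays. ✓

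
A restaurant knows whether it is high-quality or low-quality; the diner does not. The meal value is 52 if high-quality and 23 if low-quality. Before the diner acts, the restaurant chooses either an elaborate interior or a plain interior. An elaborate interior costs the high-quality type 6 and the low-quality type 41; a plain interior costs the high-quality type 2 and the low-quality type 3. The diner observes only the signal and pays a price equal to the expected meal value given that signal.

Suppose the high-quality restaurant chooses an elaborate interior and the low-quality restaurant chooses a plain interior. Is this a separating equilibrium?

Under separation the diner infers type exactly: elaborate interior → high-quality (pays 52), plain interior → low-quality (pays 23).
High-quality: elaborate interior gives 52 − 6 = 46; plain interior gives 23 − 2 = 21. No deviation. ✓
Low-quality: plain interior gives 23 − 3 = 20; elaborate interior gives 52 − 41 = 11. No deviation. ✓
Neither type gains from mimicking the other.

Yes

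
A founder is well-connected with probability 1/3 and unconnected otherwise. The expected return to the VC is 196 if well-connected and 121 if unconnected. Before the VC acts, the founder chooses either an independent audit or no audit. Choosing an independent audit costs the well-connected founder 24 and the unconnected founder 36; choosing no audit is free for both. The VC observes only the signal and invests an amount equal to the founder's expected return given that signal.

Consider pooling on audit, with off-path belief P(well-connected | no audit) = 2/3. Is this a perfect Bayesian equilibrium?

At the pooled signal (audit) the VC holds the prior 1/3 and pays 1/3·196 + 2/3·121 = 146. Off-path (no audit) belief 2/3 gives 2/3·196 + 1/3·121 = 171.
Well-connected: audit gives 146 − 24 = 122; no audit gives 171 − 0 = 171. Deviates. ✗
Unconnected: audit gives 146 − 36 = 110; no audit gives 171 − 0 = 171. Deviates. ✗

No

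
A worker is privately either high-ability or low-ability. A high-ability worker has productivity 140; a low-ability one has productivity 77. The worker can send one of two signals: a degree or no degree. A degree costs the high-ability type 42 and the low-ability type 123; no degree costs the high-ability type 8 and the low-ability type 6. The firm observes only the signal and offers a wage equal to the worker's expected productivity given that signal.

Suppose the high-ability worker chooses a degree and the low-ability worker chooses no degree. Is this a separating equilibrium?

Yes

If types separate, degree earns payment 140 and no degree earns 77.
High-ability: degree gives 140 − 42 = 98; no degree gives 77 − 8 = 69. No deviation. ✓
Low-ability: no degree gives 77 − 6 = 71; degree gives 140 − 123 = 17. No deviation. ✓
Neither type gains from mimicking the other.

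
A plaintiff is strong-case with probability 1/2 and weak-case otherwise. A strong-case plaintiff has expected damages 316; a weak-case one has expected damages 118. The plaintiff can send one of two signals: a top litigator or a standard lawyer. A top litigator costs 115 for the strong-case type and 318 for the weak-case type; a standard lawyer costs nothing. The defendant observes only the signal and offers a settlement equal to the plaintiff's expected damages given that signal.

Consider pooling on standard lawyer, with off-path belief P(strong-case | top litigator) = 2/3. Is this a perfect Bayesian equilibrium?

On the equilibrium path (standard lawyer) the defendant holds the prior 1/2 and pays 1/2·316 + 1/2·118 = 217. Off-path (top litigator) belief 2/3 gives 2/3·316 + 1/3·118 = 250.
Strong-case: standard lawyer gives 217 − 0 = 217; top litigator gives 250 − 115 = 135. Stays. ✓
Weak-case: standard lawyer gives 217 − 0 = 217; top litigator gives 250 − 318 = -68. Stays. ✓
Beliefs are Bayes-consistent on-path and both types best-respond.

Yes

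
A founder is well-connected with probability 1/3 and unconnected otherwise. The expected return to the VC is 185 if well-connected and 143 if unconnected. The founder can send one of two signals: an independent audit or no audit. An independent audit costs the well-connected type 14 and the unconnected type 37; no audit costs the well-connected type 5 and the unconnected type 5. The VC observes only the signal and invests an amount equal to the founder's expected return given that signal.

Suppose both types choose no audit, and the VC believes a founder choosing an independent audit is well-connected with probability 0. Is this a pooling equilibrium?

Yes

At the pooled signal (no audit) the VC holds the prior 1/3 and pays 1/3·185 + 2/3·143 = 157. Off-path (audit) belief 0 gives 0·185 + 1·143 = 143.
Well-connected: no audit gives 157 − 5 = 152; audit gives 143 − 14 = 129. Stays. ✓
Unconnected: no audit gives 157 − 5 = 152; audit gives 143 − 37 = 106. Stays. ✓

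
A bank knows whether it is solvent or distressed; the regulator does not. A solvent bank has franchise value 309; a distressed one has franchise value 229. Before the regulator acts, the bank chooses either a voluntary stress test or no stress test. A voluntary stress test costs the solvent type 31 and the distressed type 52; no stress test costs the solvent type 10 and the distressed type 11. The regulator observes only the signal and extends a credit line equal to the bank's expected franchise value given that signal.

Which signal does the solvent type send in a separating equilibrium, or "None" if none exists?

None

Try solvent → stress test, distressed → no stress test:
  If types separate, stress test earns payment 309 and no stress test earns 229.
  Solvent: stress test gives 309 − 31 = 278; no stress test gives 229 − 10 = 219. No deviation. ✓
  Distressed: no stress test gives 229 − 11 = 218; stress test gives 309 − 52 = 257. Would deviate. ✗
Try solvent → no stress test, distressed → stress test:
  If types separate, no stress test earns payment 309 and stress test earns 229.
  Solvent: no stress test gives 309 − 10 = 299; stress test gives 229 − 31 = 198. No deviation. ✓
  Distressed: stress test gives 229 − 52 = 177; no stress test gives 309 − 11 = 298. Would deviate. ✗
Neither assignment is incentive-compatible.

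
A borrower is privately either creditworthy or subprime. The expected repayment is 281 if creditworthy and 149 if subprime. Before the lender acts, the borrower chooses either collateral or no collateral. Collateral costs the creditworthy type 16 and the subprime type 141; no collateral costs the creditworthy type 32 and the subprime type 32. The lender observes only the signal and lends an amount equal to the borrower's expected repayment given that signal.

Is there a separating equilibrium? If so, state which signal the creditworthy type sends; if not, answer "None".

None

Try creditworthy → collateral, subprime → no collateral:
  If types separate, collateral earns payment 281 and no collateral earns 149.
  Creditworthy: collateral gives 281 − 16 = 265; no collateral gives 149 − 32 = 117. No deviation. ✓
  Subprime: no collateral gives 149 − 32 = 117; collateral gives 281 − 141 = 140. Would deviate. ✗
Try creditworthy → no collateral, subprime → collateral:
  If types separate, no collateral earns payment 281 and collateral earns 149.
  Creditworthy: no collateral gives 281 − 32 = 249; collateral gives 149 − 16 = 133. No deviation. ✓
  Subprime: collateral gives 149 − 141 = 8; no collateral gives 281 − 32 = 249. Would deviate. ✗
Neither assignment is incentive-compatible.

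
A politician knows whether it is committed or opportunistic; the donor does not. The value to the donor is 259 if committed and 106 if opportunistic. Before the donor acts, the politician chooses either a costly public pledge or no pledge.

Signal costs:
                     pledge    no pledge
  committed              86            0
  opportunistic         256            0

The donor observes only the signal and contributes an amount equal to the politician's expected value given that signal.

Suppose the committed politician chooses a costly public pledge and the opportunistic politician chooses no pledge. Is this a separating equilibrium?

Under separation the donor infers type exactly: pledge → committed (pays 259), no pledge → opportunistic (pays 106).
Committed: pledge gives 259 − 86 = 173; no pledge gives 106 − 0 = 106. No deviation. ✓
Opportunistic: no pledge gives 106 − 0 = 106; pledge gives 259 − 256 = 3. No deviation. ✓
Neither type gains from mimicking the other.

Yes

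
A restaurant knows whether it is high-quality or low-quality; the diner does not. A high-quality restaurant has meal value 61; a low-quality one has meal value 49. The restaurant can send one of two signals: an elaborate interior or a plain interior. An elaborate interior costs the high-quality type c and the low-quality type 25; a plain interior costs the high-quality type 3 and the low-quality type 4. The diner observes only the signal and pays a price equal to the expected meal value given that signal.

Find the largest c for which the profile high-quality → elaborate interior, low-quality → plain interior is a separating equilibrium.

15

Under separation: elaborate interior → high-quality (pays 61); plain interior → low-quality (pays 49).
Low-quality: 49 − 4 = 45 ≥ 61 − 25 = 36. Holds regardless of c. ✓
High-quality: 61 − c ≥ 49 − 3, so c ≤ 61 − 46 = 15.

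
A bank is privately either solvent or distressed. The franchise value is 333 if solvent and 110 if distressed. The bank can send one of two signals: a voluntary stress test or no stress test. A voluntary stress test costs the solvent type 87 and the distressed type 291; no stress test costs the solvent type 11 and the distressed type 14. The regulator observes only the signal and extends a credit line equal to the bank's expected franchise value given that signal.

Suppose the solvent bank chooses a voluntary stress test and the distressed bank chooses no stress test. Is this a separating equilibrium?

If types separate, stress test earns payment 333 and no stress test earns 110.
Solvent: stress test gives 333 − 87 = 246; no stress test gives 110 − 11 = 99. No deviation. ✓
Distressed: no stress test gives 110 − 14 = 96; stress test gives 333 − 291 = 42. No deviation. ✓
Neither type gains from mimicking the other.

Yes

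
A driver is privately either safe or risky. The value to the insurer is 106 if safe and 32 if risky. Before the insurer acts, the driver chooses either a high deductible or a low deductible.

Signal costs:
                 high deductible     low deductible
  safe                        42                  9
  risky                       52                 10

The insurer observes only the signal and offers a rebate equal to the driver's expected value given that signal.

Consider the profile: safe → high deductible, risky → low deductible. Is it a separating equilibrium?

No

If types separate, high deductible earns payment 106 and low deductible earns 32.
Safe: high deductible gives 106 − 42 = 64; low deductible gives 32 − 9 = 23. No deviation. ✓
Risky: low deductible gives 32 − 10 = 22; high deductible gives 106 − 52 = 54. Would deviate. ✗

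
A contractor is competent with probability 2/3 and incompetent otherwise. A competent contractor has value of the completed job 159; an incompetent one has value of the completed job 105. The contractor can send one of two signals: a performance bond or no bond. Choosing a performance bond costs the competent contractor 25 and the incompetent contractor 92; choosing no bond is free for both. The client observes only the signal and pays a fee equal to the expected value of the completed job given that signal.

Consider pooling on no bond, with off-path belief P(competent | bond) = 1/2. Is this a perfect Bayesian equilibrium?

At the pooled signal (no bond) the client holds the prior 2/3 and pays 2/3·159 + 1/3·105 = 141. Off-path (bond) belief 1/2 gives 1/2·159 + 1/2·105 = 132.
Competent: no bond gives 141 − 0 = 141; bond gives 132 − 25 = 107. Stays. ✓
Incompetent: no bond gives 141 − 0 = 141; bond gives 132 − 92 = 40. Stays. ✓

Yes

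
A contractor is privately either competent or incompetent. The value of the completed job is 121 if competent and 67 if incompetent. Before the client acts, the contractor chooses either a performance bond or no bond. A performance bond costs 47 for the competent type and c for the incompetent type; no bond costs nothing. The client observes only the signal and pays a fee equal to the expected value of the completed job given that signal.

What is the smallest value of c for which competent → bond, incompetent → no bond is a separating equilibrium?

Under separation: bond → competent (pays 121); no bond → incompetent (pays 67).
Competent: 121 − 47 = 74 ≥ 67 − 0 = 67. Holds regardless of c. ✓
Incompetent: 67 − 0 ≥ 121 − c, so c ≥ 121 − 67 = 54.

54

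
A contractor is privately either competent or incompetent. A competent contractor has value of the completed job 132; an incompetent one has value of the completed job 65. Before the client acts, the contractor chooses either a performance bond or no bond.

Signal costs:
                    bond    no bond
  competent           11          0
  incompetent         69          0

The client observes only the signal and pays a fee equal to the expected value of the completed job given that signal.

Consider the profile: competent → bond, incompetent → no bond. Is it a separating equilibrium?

Under separation the client infers type exactly: bond → competent (pays 132), no bond → incompetent (pays 65).
Competent: bond gives 132 − 11 = 121; no bond gives 65 − 0 = 65. No deviation. ✓
Incompetent: no bond gives 65 − 0 = 65; bond gives 132 − 69 = 63. No deviation. ✓
Neither type gains from mimicking the other.

Yes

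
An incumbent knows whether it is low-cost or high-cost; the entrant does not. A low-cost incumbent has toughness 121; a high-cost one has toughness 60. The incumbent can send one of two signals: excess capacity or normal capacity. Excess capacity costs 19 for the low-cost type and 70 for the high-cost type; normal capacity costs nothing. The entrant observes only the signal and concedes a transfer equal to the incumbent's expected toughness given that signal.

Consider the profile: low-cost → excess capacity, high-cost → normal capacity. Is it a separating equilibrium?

Under separation the entrant infers type exactly: excess capacity → low-cost (pays 121), normal capacity → high-cost (pays 60).
Low-cost: excess capacity gives 121 − 19 = 102; normal capacity gives 60 − 0 = 60. No deviation. ✓
High-cost: normal capacity gives 60 − 0 = 60; excess capacity gives 121 − 70 = 51. No deviation. ✓
Neither type gains from mimicking the other.

Yes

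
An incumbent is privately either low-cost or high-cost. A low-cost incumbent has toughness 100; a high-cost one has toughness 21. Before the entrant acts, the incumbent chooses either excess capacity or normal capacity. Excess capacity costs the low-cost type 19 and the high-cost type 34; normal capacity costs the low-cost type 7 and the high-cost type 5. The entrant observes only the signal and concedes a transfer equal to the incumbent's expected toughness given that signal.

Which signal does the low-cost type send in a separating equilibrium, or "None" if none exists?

None

Try low-cost → excess capacity, high-cost → normal capacity:
  If types separate, excess capacity earns payment 100 and normal capacity earns 21.
  Low-cost: excess capacity gives 100 − 19 = 81; normal capacity gives 21 − 7 = 14. No deviation. ✓
  High-cost: normal capacity gives 21 − 5 = 16; excess capacity gives 100 − 34 = 66. Would deviate. ✗
Try low-cost → normal capacity, high-cost → excess capacity:
  If types separate, normal capacity earns payment 100 and excess capacity earns 21.
  Low-cost: normal capacity gives 100 − 7 = 93; excess capacity gives 21 − 19 = 2. No deviation. ✓
  High-cost: excess capacity gives 21 − 34 = -13; normal capacity gives 100 − 5 = 95. Would deviate. ✗
Neither assignment is incentive-compatible.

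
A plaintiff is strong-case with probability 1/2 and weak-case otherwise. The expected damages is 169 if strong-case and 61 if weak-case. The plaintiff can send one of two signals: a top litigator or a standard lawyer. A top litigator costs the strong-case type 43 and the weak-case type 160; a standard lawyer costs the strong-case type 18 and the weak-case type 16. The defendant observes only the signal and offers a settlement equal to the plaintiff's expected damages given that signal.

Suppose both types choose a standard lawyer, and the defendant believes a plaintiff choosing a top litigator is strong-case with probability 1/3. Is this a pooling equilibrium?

At the pooled signal (standard lawyer) the defendant holds the prior 1/2 and pays 1/2·169 + 1/2·61 = 115. Off-path (top litigator) belief 1/3 gives 1/3·169 + 2/3·61 = 97.
Strong-case: standard lawyer gives 115 − 18 = 97; top litigator gives 97 − 43 = 54. Stays. ✓
Weak-case: standard lawyer gives 115 − 16 = 99; top litigator gives 97 − 160 = -63. Stays. ✓

Yes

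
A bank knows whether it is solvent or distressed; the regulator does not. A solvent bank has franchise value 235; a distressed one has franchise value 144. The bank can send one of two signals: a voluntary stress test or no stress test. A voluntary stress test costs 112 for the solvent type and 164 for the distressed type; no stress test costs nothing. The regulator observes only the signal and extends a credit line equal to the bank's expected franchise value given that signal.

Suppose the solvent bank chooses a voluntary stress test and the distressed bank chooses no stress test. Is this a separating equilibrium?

No

If types separate, stress test earns payment 235 and no stress test earns 144.
Solvent: stress test gives 235 − 112 = 123; no stress test gives 144 − 0 = 144. Would deviate. ✗
Distressed: no stress test gives 144 − 0 = 144; stress test gives 235 − 164 = 71. No deviation. ✓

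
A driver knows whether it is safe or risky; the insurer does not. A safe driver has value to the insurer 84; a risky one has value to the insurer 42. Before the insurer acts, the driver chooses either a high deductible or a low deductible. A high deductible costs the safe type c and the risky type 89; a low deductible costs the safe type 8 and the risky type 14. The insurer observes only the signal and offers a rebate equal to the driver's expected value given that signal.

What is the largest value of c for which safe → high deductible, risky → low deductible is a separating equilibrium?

Under separation: high deductible → safe (pays 84); low deductible → risky (pays 42).
Risky: 42 − 14 = 28 ≥ 84 − 89 = -5. Holds regardless of c. ✓
Safe: 84 − c ≥ 42 − 8, so c ≤ 84 − 34 = 50.

50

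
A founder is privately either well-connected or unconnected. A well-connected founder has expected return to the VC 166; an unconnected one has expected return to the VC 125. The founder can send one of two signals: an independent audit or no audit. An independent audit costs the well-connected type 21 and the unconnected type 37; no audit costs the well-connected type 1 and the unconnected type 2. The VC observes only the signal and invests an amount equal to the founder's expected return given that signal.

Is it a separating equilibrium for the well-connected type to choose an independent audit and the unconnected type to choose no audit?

No

Under separation the VC infers type exactly: audit → well-connected (pays 166), no audit → unconnected (pays 125).
Well-connected: audit gives 166 − 21 = 145; no audit gives 125 − 1 = 124. No deviation. ✓
Unconnected: no audit gives 125 − 2 = 123; audit gives 166 − 37 = 129. Would deviate. ✗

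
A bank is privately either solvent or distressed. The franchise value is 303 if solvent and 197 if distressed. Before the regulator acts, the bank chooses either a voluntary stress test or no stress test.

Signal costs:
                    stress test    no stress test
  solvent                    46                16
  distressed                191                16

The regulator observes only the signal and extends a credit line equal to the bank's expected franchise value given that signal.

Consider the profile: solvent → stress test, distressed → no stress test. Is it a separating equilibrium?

If types separate, stress test earns payment 303 and no stress test earns 197.
Solvent: stress test gives 303 − 46 = 257; no stress test gives 197 − 16 = 181. No deviation. ✓
Distressed: no stress test gives 197 − 16 = 181; stress test gives 303 − 191 = 112. No deviation. ✓
Both incentive constraints hold.

Yes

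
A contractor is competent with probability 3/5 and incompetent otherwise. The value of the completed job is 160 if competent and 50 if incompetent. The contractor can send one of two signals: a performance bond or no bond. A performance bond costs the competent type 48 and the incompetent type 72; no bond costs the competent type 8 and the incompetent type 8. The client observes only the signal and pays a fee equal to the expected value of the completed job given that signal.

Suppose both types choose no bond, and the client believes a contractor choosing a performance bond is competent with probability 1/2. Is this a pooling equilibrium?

At the pooled signal (no bond) the client holds the prior 3/5 and pays 3/5·160 + 2/5·50 = 116. Off-path (bond) belief 1/2 gives 1/2·160 + 1/2·50 = 105.
Competent: no bond gives 116 − 8 = 108; bond gives 105 − 48 = 57. Stays. ✓
Incompetent: no bond gives 116 − 8 = 108; bond gives 105 − 72 = 33. Stays. ✓

Yes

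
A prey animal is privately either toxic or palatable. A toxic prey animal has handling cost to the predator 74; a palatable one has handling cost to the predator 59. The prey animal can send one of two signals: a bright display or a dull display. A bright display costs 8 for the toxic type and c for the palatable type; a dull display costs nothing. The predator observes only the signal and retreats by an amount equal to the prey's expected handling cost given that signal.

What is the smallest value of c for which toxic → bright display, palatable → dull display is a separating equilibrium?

Under separation: bright display → toxic (pays 74); dull display → palatable (pays 59).
Toxic: 74 − 8 = 66 ≥ 59 − 0 = 59. Holds regardless of c. ✓
Palatable: 59 − 0 ≥ 74 − c, so c ≥ 74 − 59 = 15.

15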